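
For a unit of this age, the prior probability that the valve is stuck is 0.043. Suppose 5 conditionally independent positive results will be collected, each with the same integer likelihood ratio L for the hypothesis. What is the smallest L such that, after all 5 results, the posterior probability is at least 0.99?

Prior odds = 0.043/0.957 = 43/957.
Target odds = 0.99/0.01 = 99.
Need L⁵ ≥ 99 ÷ (43/957) = 94743/43.
4⁵ = 1024 < 94743/43 ≤ 3125 = 5⁵, so L = 5.

5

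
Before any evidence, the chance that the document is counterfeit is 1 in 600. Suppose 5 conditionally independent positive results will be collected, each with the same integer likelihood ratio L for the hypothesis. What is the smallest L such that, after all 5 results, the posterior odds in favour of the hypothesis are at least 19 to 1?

7

Prior odds = (1/600)/(599/600) = 1/599.
Target odds = 19.
Need L⁵ ≥ 19 ÷ (1/599) = 11381.
6⁵ = 7776 < 11381 ≤ 16807 = 7⁵, so L = 7.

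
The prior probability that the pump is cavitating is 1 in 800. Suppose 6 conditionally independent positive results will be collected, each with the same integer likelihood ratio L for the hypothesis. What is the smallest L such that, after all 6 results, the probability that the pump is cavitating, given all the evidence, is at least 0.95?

5

Prior odds = 0.00125/0.99875 = 1/799.
Target odds = 0.95/0.05 = 19.
Need L⁶ ≥ 19 ÷ (1/799) = 15181.
4⁶ = 4096 < 15181 ≤ 15625 = 5⁶, so L = 5.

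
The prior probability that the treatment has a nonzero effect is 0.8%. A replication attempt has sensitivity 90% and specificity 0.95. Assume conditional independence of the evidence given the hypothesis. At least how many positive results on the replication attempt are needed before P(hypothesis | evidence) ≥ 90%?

3

Prior odds = 0.008/0.992 = 1/124.
False-positive rate = 1 − 0.95 = 0.05; likelihood ratio of a positive = 0.9/0.05 = 18.
Target posterior odds = 0.9/0.1 = 9.
Require 18ⁿ ≥ 9 ÷ (1/124) = 1116.
18² = 324 falls short of 1116 but 18³ = 5832 reaches it, so n = 3.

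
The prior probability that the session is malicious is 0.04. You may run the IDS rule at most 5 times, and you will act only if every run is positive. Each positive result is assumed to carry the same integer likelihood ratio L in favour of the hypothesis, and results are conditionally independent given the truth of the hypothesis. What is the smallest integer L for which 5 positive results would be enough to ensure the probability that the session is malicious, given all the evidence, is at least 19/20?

4

Prior odds = 0.04/0.96 = 1/24.
Target odds = 0.95/0.05 = 19.
Need L⁵ ≥ 19 ÷ (1/24) = 456.
3⁵ = 243 < 456 ≤ 1024 = 4⁵, so L = 4.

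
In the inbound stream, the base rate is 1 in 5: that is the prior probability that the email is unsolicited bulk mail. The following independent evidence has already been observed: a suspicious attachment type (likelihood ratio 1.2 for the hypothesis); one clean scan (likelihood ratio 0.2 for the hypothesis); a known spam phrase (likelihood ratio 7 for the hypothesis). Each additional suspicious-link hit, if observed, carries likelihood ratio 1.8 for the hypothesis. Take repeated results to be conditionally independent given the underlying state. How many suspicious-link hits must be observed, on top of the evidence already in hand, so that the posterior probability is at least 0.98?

Prior odds = 0.2/0.8 = 0.25.
Combined Bayes factor of the evidence already in hand = 1.2 × 0.2 × 7 = 1.68.
Odds after that evidence = 0.25 × 1.68 = 0.42.
Target odds = 0.98/0.02 = 49.
Need 1.8ⁿ ≥ 49 ÷ 0.42 = 350/3.
1.8⁸ = 43046721/390625 falls short of 350/3 but 1.8⁹ = 387420489/1953125 reaches it, so n = 9.

9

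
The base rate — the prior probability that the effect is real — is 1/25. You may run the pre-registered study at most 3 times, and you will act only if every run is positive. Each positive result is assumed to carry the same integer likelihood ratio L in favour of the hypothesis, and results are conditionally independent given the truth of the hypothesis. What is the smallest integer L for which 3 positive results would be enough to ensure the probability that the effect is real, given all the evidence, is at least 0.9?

Prior odds = 0.04/0.96 = 1/24.
Target odds = 0.9/0.1 = 9.
Need L³ ≥ 9 ÷ (1/24) = 216.
5³ = 125 < 216 ≤ 216 = 6³, so L = 6.

6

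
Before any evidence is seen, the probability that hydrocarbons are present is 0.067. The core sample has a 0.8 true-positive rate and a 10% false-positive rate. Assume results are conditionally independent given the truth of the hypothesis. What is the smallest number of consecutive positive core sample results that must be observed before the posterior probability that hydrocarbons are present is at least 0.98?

4

Prior odds: 0.067 ÷ 0.933 = 67/933.
Likelihood ratio of a positive result = 0.8/0.1 = 8.
Target posterior odds = 0.98/0.02 = 49.
Need (67/933) × 8ⁿ ≥ 49, i.e. 8ⁿ ≥ 45717/67.
8³ = 512 falls short of 45717/67 but 8⁴ = 4096 reaches it, so n = 4.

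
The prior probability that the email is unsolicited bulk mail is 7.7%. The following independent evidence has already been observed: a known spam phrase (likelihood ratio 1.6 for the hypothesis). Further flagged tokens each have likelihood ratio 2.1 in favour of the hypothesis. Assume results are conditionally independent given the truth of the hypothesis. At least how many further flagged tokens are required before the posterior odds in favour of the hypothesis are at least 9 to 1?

Prior odds = 0.077/0.923 = 77/923.
Bayes factor of the evidence already in hand = 1.6.
Odds after that evidence = (77/923) × 1.6 = 616/4615.
Target odds = 9.
Need 2.1ⁿ ≥ 9 ÷ (616/4615) = 41535/616.
2.1⁵ = 4084101/100000 falls short of 41535/616 but 2.1⁶ = 85766121/1000000 reaches it, so n = 6.

6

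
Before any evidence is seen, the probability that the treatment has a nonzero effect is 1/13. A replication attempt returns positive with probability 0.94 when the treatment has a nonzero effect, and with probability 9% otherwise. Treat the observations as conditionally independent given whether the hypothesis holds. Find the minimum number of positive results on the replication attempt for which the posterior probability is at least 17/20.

Prior odds = (1/13)/(12/13) = 1/12.
Likelihood ratio of a positive result = 0.94/0.09 = 94/9.
Target odds: 0.85 ÷ 0.15 = 17/3.
Require (94/9)ⁿ ≥ 17/3 ÷ (1/12) = 68.
(94/9)¹ = 94/9 falls short of 68 but (94/9)² = 8836/81 reaches it, so n = 2.

2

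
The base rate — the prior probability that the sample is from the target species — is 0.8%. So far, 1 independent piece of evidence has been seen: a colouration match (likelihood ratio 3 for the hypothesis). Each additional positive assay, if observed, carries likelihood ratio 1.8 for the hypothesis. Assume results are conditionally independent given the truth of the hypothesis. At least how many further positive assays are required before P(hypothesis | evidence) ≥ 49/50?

Prior odds = 0.008/0.992 = 1/124.
Bayes factor of the evidence already in hand = 3.
Odds after that evidence = (1/124) × 3 = 3/124.
Target odds = 0.98/0.02 = 49.
Need 1.8ⁿ ≥ 49 ÷ (3/124) = 6076/3.
1.8¹² ≈1156.83 falls short of 6076/3 but 1.8¹³ ≈2082.3 reaches it, so n = 13.

13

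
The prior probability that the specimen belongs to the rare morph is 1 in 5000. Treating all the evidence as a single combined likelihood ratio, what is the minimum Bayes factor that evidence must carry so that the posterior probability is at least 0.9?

44991

Prior odds = 0.0002/0.9998 = 1/4999.
Target odds = 0.9/0.1 = 9.
Required Bayes factor = 9 ÷ (1/4999) = 44991.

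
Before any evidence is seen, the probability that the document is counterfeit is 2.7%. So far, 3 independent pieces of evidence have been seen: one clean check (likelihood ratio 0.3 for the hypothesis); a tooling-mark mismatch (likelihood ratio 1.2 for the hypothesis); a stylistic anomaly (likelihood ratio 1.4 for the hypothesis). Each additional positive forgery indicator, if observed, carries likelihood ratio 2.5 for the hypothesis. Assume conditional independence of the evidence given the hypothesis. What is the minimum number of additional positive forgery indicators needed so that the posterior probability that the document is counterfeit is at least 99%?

10

Prior odds = 0.027/0.973 = 27/973.
Combined Bayes factor of the evidence already in hand = 0.3 × 1.2 × 1.4 = 0.504.
Odds after that evidence = (27/973) × 0.504 = 243/17375.
Target odds = 0.99/0.01 = 99.
Need 2.5ⁿ ≥ 99 ÷ (243/17375) = 191125/27.
2.5⁹ = 1953125/512 falls short of 191125/27 but 2.5¹⁰ = 9765625/1024 reaches it, so n = 10.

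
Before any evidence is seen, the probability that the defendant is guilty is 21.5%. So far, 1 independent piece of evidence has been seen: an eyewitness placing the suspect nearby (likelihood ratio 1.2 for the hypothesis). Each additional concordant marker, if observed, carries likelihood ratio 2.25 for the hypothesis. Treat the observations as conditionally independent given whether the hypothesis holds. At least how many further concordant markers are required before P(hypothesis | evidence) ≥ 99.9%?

10

Prior odds = 0.215/0.785 = 43/157.
Bayes factor of the evidence already in hand = 1.2.
Odds after that evidence = (43/157) × 1.2 = 258/785.
Target odds = 0.999/0.001 = 999.
Need 2.25ⁿ ≥ 999 ÷ (258/785) = 261405/86.
2.25⁹ = 387420489/262144 falls short of 261405/86 but 2.25¹⁰ ≈3325.26 reaches it, so n = 10.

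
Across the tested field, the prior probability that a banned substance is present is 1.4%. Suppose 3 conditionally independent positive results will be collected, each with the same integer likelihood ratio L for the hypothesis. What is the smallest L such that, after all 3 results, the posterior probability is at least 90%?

9

Prior odds = 0.014/0.986 = 7/493.
Target odds = 0.9/0.1 = 9.
Need L³ ≥ 9 ÷ (7/493) = 4437/7.
8³ = 512 < 4437/7 ≤ 729 = 9³, so L = 9.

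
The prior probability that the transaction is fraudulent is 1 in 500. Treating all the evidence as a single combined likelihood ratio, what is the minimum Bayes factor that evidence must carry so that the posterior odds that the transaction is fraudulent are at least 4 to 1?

Prior odds = 0.002/0.998 = 1/499.
Target odds = 4.
Required Bayes factor = 4 ÷ (1/499) = 1996.

1996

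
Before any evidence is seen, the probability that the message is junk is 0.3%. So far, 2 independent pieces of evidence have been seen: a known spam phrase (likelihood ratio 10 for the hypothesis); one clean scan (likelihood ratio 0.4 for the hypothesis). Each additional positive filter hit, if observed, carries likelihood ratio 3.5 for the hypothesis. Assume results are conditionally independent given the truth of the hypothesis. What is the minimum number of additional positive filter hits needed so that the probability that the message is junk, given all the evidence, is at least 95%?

Prior odds = 0.003/0.997 = 3/997.
Combined Bayes factor of the evidence already in hand = 10 × 0.4 = 4.
Odds after that evidence = (3/997) × 4 = 12/997.
Target odds = 0.95/0.05 = 19.
Need 3.5ⁿ ≥ 19 ÷ (12/997) = 18943/12.
3.5⁵ = 525.21875 falls short of 18943/12 but 3.5⁶ = 1838.265625 reaches it, so n = 6.

6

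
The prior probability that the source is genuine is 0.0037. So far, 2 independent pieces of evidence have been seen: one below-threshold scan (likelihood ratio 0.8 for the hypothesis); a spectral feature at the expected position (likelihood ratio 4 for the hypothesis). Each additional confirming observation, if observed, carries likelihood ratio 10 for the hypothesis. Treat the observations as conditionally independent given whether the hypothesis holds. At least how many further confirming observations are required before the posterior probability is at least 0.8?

3

Prior odds = 0.0037/0.9963 = 37/9963.
Combined Bayes factor of the evidence already in hand = 0.8 × 4 = 3.2.
Odds after that evidence = (37/9963) × 3.2 = 592/49815.
Target odds = 0.8/0.2 = 4.
Need 10ⁿ ≥ 4 ÷ (592/49815) = 49815/148.
10² = 100 falls short of 49815/148 but 10³ = 1000 reaches it, so n = 3.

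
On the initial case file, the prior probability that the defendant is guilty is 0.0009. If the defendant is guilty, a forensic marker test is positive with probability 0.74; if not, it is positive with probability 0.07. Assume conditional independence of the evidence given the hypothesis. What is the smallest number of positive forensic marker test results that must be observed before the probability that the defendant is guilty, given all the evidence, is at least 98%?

5

Prior odds: 0.0009 ÷ 0.9991 = 9/9991.
Likelihood ratio of a positive = 0.74/0.07 = 74/7.
Target odds: 0.98 ÷ 0.02 = 49.
Need (9/9991) × (74/7)ⁿ ≥ 49, i.e. (74/7)ⁿ ≥ 489559/9.
(74/7)⁴ = 29986576/2401 falls short of 489559/9 but (74/7)⁵ ≈132029 reaches it, so n = 5.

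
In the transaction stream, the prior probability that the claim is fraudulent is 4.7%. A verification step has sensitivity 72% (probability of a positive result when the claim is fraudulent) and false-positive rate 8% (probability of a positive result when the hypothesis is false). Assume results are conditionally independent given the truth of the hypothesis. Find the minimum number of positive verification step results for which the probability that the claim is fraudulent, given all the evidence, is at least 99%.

Prior odds = 0.047/0.953 = 47/953.
Likelihood ratio of a positive result = 0.72/0.08 = 9.
Target odds: 0.99 ÷ 0.01 = 99.
Require 9ⁿ ≥ 99 ÷ (47/953) = 94347/47.
9³ = 729 falls short of 94347/47 but 9⁴ = 6561 reaches it, so n = 4.

4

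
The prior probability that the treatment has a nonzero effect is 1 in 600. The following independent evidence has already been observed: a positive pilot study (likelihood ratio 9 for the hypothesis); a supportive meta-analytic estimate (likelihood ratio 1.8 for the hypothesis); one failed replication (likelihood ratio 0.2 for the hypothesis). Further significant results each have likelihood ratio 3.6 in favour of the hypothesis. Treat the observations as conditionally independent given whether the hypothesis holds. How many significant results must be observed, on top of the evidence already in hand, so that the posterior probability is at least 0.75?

5

Prior odds = (1/600)/(599/600) = 1/599.
Combined Bayes factor of the evidence already in hand = 9 × 1.8 × 0.2 = 3.24.
Odds after that evidence = (1/599) × 3.24 = 81/14975.
Target odds = 0.75/0.25 = 3.
Need 3.6ⁿ ≥ 3 ÷ (81/14975) = 14975/27.
3.6⁴ = 167.9616 falls short of 14975/27 but 3.6⁵ = 604.66176 reaches it, so n = 5.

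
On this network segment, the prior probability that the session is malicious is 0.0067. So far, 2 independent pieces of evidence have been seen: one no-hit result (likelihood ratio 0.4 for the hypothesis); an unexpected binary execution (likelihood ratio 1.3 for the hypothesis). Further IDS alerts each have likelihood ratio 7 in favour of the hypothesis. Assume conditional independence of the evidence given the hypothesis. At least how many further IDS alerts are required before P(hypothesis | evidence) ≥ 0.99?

Prior odds = 0.0067/0.9933 = 67/9933.
Combined Bayes factor of the evidence already in hand = 0.4 × 1.3 = 0.52.
Odds after that evidence = (67/9933) × 0.52 = 871/248325.
Target odds = 0.99/0.01 = 99.
Need 7ⁿ ≥ 99 ÷ (871/248325) = 24584175/871.
7⁵ = 16807 falls short of 24584175/871 but 7⁶ = 117649 reaches it, so n = 6.

6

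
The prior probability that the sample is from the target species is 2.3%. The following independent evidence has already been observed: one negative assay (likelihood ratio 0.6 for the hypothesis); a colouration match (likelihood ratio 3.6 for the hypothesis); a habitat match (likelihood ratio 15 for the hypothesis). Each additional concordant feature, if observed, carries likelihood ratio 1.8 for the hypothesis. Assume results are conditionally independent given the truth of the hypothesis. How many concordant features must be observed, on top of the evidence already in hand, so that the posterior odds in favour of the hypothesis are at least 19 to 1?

Prior odds = 0.023/0.977 = 23/977.
Combined Bayes factor of the evidence already in hand = 0.6 × 3.6 × 15 = 32.4.
Odds after that evidence = (23/977) × 32.4 = 3726/4885.
Target odds = 19.
Need 1.8ⁿ ≥ 19 ÷ (3726/4885) = 92815/3726.
1.8⁵ = 18.89568 falls short of 92815/3726 but 1.8⁶ = 531441/15625 reaches it, so n = 6.

6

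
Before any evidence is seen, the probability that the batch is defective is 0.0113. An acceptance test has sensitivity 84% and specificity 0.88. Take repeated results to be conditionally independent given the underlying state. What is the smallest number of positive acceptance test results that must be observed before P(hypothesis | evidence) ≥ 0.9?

Prior odds = 0.0113/0.9887 = 113/9887.
False-positive rate = 1 − 0.88 = 0.12; likelihood ratio of a positive = 0.84/0.12 = 7.
Target odds: 0.9 ÷ 0.1 = 9.
Require 7ⁿ ≥ 9 ÷ (113/9887) = 88983/113.
7³ = 343 falls short of 88983/113 but 7⁴ = 2401 reaches it, so n = 4.

4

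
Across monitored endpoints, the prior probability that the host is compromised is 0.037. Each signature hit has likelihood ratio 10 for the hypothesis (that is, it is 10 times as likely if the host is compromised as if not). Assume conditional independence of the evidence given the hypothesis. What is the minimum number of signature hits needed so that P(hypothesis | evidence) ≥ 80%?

3

Prior odds = 0.037/0.963 = 37/963.
Likelihood ratio per signature hit = 10.
Target posterior odds = 0.8/0.2 = 4.
Require 10ⁿ ≥ 4 ÷ (37/963) = 3852/37.
10² = 100 falls short of 3852/37 but 10³ = 1000 reaches it, so n = 3.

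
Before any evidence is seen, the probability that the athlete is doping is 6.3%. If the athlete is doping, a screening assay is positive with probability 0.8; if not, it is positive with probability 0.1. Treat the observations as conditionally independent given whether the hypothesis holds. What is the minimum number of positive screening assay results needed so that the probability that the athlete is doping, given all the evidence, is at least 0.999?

Prior odds = 0.063/0.937 = 63/937.
Likelihood ratio of a positive = 0.8/0.1 = 8.
Target odds: 0.999 ÷ 0.001 = 999.
Need (63/937) × 8ⁿ ≥ 999, i.e. 8ⁿ ≥ 104007/7.
8⁴ = 4096 falls short of 104007/7 but 8⁵ = 32768 reaches it, so n = 5.

5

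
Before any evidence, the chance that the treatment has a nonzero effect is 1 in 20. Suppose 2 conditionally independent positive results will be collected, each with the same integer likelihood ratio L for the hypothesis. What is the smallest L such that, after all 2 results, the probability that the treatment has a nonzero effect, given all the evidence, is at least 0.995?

62

Prior odds = 0.05/0.95 = 1/19.
Target odds = 0.995/0.005 = 199.
Need L² ≥ 199 ÷ (1/19) = 3781.
61² = 3721 < 3781 ≤ 3844 = 62², so L = 62.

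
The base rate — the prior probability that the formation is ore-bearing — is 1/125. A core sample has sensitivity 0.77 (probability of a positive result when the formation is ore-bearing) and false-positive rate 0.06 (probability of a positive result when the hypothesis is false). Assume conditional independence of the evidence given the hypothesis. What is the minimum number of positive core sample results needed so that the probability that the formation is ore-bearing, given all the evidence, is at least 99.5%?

Prior odds: 0.008 ÷ 0.992 = 1/124.
Likelihood ratio of a positive result = 0.77/0.06 = 77/6.
Target posterior odds = 0.995/0.005 = 199.
Require (77/6)ⁿ ≥ 199 ÷ (1/124) = 24676.
(77/6)³ = 456533/216 falls short of 24676 but (77/6)⁴ = 35153041/1296 reaches it, so n = 4.

4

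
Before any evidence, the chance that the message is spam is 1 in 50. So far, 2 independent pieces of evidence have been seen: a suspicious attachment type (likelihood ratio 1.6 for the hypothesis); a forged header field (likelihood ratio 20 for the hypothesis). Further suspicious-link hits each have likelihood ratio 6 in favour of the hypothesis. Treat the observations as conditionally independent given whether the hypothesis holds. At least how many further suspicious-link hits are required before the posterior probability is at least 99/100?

Prior odds = 0.02/0.98 = 1/49.
Combined Bayes factor of the evidence already in hand = 1.6 × 20 = 32.
Odds after that evidence = (1/49) × 32 = 32/49.
Target odds = 0.99/0.01 = 99.
Need 6ⁿ ≥ 99 ÷ (32/49) = 151.59375.
6² = 36 falls short of 151.59375 but 6³ = 216 reaches it, so n = 3.

3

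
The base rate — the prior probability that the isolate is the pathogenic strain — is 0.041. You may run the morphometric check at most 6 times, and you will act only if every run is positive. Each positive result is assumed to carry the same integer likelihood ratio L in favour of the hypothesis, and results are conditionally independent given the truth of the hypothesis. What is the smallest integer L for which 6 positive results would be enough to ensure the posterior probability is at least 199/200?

5

Prior odds = 0.041/0.959 = 41/959.
Target odds = 0.995/0.005 = 199.
Need L⁶ ≥ 199 ÷ (41/959) = 190841/41.
4⁶ = 4096 < 190841/41 ≤ 15625 = 5⁶, so L = 5.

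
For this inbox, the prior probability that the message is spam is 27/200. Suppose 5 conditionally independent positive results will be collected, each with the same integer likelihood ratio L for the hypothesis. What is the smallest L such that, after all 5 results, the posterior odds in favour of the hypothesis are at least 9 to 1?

3

Prior odds = 0.135/0.865 = 27/173.
Target odds = 9.
Need L⁵ ≥ 9 ÷ (27/173) = 173/3.
2⁵ = 32 < 173/3 ≤ 243 = 3⁵, so L = 3.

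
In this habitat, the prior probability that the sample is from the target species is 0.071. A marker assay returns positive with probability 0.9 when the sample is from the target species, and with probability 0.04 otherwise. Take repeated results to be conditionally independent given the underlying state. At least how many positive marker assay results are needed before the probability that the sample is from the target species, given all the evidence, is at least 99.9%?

4

Prior odds = 0.071/0.929 = 71/929.
Likelihood ratio of a positive result = 0.9/0.04 = 22.5.
Target odds: 0.999 ÷ 0.001 = 999.
Require 22.5ⁿ ≥ 999 ÷ (71/929) = 928071/71.
22.5³ = 11390.625 falls short of 928071/71 but 22.5⁴ = 256289.0625 reaches it, so n = 4.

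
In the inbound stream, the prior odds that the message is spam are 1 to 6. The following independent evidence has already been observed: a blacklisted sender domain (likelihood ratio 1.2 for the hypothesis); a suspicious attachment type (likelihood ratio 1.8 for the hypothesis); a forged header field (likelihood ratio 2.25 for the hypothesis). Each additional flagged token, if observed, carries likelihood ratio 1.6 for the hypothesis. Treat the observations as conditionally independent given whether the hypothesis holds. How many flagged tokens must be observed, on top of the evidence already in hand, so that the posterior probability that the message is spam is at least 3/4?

Prior odds = 1/6.
Combined Bayes factor of the evidence already in hand = 1.2 × 1.8 × 2.25 = 4.86.
Odds after that evidence = (1/6) × 4.86 = 0.81.
Target odds = 0.75/0.25 = 3.
Need 1.6ⁿ ≥ 3 ÷ 0.81 = 100/27.
1.6² = 2.56 falls short of 100/27 but 1.6³ = 4.096 reaches it, so n = 3.

3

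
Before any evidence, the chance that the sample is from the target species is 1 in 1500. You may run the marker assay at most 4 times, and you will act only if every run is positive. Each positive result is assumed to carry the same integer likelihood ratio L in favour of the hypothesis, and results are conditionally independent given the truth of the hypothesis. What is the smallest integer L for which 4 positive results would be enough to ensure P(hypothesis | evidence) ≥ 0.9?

11

Prior odds = (1/1500)/(1499/1500) = 1/1499.
Target odds = 0.9/0.1 = 9.
Need L⁴ ≥ 9 ÷ (1/1499) = 13491.
10⁴ = 10000 < 13491 ≤ 14641 = 11⁴, so L = 11.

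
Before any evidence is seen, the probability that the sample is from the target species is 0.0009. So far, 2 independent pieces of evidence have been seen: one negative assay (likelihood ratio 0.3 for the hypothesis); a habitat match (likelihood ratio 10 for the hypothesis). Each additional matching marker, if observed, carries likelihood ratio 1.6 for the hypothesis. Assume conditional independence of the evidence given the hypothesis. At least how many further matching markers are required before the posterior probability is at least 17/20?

17

Prior odds = 0.0009/0.9991 = 9/9991.
Combined Bayes factor of the evidence already in hand = 0.3 × 10 = 3.
Odds after that evidence = (9/9991) × 3 = 27/9991.
Target odds = 0.85/0.15 = 17/3.
Need 1.6ⁿ ≥ 17/3 ÷ (27/9991) = 169847/81.
1.6¹⁶ ≈1844.67 falls short of 169847/81 but 1.6¹⁷ ≈2951.48 reaches it, so n = 17.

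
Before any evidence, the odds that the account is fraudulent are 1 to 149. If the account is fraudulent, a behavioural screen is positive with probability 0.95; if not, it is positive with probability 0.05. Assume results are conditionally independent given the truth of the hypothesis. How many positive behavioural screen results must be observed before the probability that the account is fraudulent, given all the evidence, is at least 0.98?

4

Prior odds = 1/149.
Likelihood ratio of a positive = 0.95/0.05 = 19.
Target odds: 0.98 ÷ 0.02 = 49.
Need (1/149) × 19ⁿ ≥ 49, i.e. 19ⁿ ≥ 7301.
19³ = 6859 falls short of 7301 but 19⁴ = 130321 reaches it, so n = 4.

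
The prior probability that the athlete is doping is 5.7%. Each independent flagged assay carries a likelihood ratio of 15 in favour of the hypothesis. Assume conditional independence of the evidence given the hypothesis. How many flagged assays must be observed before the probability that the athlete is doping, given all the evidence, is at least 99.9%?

Prior odds = 0.057/0.943 = 57/943.
Likelihood ratio per flagged assay = 15.
Target odds: 0.999 ÷ 0.001 = 999.
Require 15ⁿ ≥ 999 ÷ (57/943) = 314019/19.
15³ = 3375 falls short of 314019/19 but 15⁴ = 50625 reaches it, so n = 4.

4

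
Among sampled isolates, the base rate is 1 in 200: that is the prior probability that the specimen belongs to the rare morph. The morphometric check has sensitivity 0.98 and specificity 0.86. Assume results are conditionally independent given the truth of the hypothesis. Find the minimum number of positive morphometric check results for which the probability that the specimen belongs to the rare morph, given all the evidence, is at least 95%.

5

Prior odds: 0.005 ÷ 0.995 = 1/199.
False-positive rate = 1 − 0.86 = 0.14; likelihood ratio of a positive = 0.98/0.14 = 7.
Target odds: 0.95 ÷ 0.05 = 19.
Require 7ⁿ ≥ 19 ÷ (1/199) = 3781.
7⁴ = 2401 falls short of 3781 but 7⁵ = 16807 reaches it, so n = 5.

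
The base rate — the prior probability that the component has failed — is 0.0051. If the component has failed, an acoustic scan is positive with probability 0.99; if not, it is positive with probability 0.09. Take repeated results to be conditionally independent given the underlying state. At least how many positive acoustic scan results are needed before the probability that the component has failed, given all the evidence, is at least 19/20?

Prior odds = 0.0051/0.9949 = 51/9949.
Likelihood ratio of a positive = 0.99/0.09 = 11.
Target posterior odds = 0.95/0.05 = 19.
Need (51/9949) × 11ⁿ ≥ 19, i.e. 11ⁿ ≥ 189031/51.
11³ = 1331 falls short of 189031/51 but 11⁴ = 14641 reaches it, so n = 4.

4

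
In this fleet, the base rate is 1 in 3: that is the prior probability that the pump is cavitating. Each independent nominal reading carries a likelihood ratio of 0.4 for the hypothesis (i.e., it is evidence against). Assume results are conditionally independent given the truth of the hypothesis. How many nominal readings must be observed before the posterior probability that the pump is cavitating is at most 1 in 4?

Prior odds: (1/3) ÷ (2/3) = 0.5.
Likelihood ratio per nominal reading = 0.4.
Target posterior odds = 0.25/0.75 = 1/3.
Require 0.4ⁿ ≤ 1/3 ÷ 0.5 = 2/3.
0.4¹ = 0.4, which is already at or below the required 2/3; so n = 1.

1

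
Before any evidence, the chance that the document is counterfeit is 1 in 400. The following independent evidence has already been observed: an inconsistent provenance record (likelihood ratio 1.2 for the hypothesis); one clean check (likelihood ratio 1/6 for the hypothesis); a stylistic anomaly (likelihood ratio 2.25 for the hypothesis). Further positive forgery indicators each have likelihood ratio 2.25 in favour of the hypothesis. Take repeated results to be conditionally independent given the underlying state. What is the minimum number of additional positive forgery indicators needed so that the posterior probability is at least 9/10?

Prior odds = 0.0025/0.9975 = 1/399.
Combined Bayes factor of the evidence already in hand = 1.2 × (1/6) × 2.25 = 0.45.
Odds after that evidence = (1/399) × 0.45 = 3/2660.
Target odds = 0.9/0.1 = 9.
Need 2.25ⁿ ≥ 9 ÷ (3/2660) = 7980.
2.25¹¹ ≈7481.83 falls short of 7980 but 2.25¹² ≈16834.1 reaches it, so n = 12.

12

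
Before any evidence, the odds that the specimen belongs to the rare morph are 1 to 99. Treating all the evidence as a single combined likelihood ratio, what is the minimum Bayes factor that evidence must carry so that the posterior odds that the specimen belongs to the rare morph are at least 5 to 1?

495

Prior odds = 1/99.
Target odds = 5.
Required Bayes factor = 5 ÷ (1/99) = 495.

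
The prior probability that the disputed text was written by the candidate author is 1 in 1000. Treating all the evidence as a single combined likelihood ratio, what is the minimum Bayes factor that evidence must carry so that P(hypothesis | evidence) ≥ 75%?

2997

Prior odds = 0.001/0.999 = 1/999.
Target odds = 0.75/0.25 = 3.
Required Bayes factor = 3 ÷ (1/999) = 2997.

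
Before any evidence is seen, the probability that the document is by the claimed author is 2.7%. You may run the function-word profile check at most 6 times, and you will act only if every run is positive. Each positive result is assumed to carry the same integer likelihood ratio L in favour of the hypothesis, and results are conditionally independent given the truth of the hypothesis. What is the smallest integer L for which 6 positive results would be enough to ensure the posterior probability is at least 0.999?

Prior odds = 0.027/0.973 = 27/973.
Target odds = 0.999/0.001 = 999.
Need L⁶ ≥ 999 ÷ (27/973) = 36001.
5⁶ = 15625 < 36001 ≤ 46656 = 6⁶, so L = 6.

6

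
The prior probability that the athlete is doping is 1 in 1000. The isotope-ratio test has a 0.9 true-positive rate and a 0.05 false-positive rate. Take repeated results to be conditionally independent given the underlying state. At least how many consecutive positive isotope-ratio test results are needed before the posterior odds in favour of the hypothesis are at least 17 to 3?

Prior odds = 0.001/0.999 = 1/999.
Likelihood ratio of a positive result = 0.9/0.05 = 18.
Target odds = 17/3.
Require 18ⁿ ≥ 17/3 ÷ (1/999) = 5661.
18² = 324 falls short of 5661 but 18³ = 5832 reaches it, so n = 3.

3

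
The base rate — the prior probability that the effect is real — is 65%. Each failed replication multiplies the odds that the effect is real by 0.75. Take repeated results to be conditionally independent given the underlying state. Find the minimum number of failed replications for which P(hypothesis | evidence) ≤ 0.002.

Prior odds = 0.65/0.35 = 13/7.
Likelihood ratio per failed replication = 0.75.
Target odds: 0.002 ÷ 0.998 = 1/499.
Need (13/7) × 0.75ⁿ ≤ 1/499, i.e. 0.75ⁿ ≤ 7/6487.
0.75²³ ≈0.00133786 is still above 7/6487 but 0.75²⁴ ≈0.00100339 is at or below it, so n = 24.

24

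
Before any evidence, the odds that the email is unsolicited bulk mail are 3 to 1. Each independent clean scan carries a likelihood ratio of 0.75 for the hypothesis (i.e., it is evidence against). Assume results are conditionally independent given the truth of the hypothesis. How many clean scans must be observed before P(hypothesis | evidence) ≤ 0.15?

10

Prior odds = 3.
Likelihood ratio per clean scan = 0.75.
Target posterior odds = 0.15/0.85 = 3/17.
Need 3 × 0.75ⁿ ≤ 3/17, i.e. 0.75ⁿ ≤ 1/17.
0.75⁹ = 19683/262144 is still above 1/17 but 0.75¹⁰ = 59049/1048576 is at or below it, so n = 10.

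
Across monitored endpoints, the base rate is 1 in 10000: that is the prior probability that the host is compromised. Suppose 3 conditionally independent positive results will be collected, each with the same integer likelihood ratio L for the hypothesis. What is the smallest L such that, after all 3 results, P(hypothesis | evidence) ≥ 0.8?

35

Prior odds = 0.0001/0.9999 = 1/9999.
Target odds = 0.8/0.2 = 4.
Need L³ ≥ 4 ÷ (1/9999) = 39996.
34³ = 39304 < 39996 ≤ 42875 = 35³, so L = 35.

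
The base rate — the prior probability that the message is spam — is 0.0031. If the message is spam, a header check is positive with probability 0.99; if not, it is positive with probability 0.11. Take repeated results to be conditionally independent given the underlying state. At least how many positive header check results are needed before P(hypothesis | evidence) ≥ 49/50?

Prior odds = 0.0031/0.9969 = 31/9969.
Likelihood ratio of a positive = 0.99/0.11 = 9.
Target posterior odds = 0.98/0.02 = 49.
Require 9ⁿ ≥ 49 ÷ (31/9969) = 488481/31.
9⁴ = 6561 falls short of 488481/31 but 9⁵ = 59049 reaches it, so n = 5.

5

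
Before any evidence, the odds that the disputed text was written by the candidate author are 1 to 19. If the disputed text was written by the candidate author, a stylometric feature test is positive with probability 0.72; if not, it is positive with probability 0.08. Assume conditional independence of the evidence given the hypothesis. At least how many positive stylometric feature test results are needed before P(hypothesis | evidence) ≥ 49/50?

Prior odds = 1/19.
Likelihood ratio of a positive = 0.72/0.08 = 9.
Target posterior odds = 0.98/0.02 = 49.
Need (1/19) × 9ⁿ ≥ 49, i.e. 9ⁿ ≥ 931.
9³ = 729 falls short of 931 but 9⁴ = 6561 reaches it, so n = 4.

4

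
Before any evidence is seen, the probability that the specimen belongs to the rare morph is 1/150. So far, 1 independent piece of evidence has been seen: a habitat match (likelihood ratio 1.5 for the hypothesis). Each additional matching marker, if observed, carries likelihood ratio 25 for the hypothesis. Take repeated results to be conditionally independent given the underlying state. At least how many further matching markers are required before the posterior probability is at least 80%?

Prior odds = (1/150)/(149/150) = 1/149.
Bayes factor of the evidence already in hand = 1.5.
Odds after that evidence = (1/149) × 1.5 = 3/298.
Target odds = 0.8/0.2 = 4.
Need 25ⁿ ≥ 4 ÷ (3/298) = 1192/3.
25¹ = 25 falls short of 1192/3 but 25² = 625 reaches it, so n = 2.

2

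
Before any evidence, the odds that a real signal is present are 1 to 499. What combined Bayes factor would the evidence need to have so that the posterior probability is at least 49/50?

24451

Prior odds = 1/499.
Target odds = 0.98/0.02 = 49.
Required Bayes factor = 49 ÷ (1/499) = 24451.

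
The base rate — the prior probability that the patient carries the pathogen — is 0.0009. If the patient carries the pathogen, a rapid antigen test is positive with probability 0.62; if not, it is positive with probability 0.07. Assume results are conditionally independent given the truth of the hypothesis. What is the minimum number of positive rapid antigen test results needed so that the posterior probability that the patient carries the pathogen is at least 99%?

Prior odds = 0.0009/0.9991 = 9/9991.
Likelihood ratio of a positive = 0.62/0.07 = 62/7.
Target odds: 0.99 ÷ 0.01 = 99.
Need (9/9991) × (62/7)ⁿ ≥ 99, i.e. (62/7)ⁿ ≥ 109901.
(62/7)⁵ = 916132832/16807 falls short of 109901 but (62/7)⁶ ≈482794 reaches it, so n = 6.

6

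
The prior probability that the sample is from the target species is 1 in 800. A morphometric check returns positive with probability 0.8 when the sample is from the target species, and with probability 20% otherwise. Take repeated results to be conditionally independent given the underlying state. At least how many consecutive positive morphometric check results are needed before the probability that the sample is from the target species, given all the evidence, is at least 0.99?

Prior odds = 0.00125/0.99875 = 1/799.
Likelihood ratio of a positive result = 0.8/0.2 = 4.
Target odds: 0.99 ÷ 0.01 = 99.
Require 4ⁿ ≥ 99 ÷ (1/799) = 79101.
4⁸ = 65536 falls short of 79101 but 4⁹ = 262144 reaches it, so n = 9.

9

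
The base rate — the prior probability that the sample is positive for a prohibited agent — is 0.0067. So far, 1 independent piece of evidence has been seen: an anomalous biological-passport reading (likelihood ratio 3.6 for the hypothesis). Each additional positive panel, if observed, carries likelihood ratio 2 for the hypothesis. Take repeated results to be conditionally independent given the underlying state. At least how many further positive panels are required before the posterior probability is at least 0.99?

12

Prior odds = 0.0067/0.9933 = 67/9933.
Bayes factor of the evidence already in hand = 3.6.
Odds after that evidence = (67/9933) × 3.6 = 402/16555.
Target odds = 0.99/0.01 = 99.
Need 2ⁿ ≥ 99 ÷ (402/16555) = 546315/134.
2¹¹ = 2048 falls short of 546315/134 but 2¹² = 4096 reaches it, so n = 12.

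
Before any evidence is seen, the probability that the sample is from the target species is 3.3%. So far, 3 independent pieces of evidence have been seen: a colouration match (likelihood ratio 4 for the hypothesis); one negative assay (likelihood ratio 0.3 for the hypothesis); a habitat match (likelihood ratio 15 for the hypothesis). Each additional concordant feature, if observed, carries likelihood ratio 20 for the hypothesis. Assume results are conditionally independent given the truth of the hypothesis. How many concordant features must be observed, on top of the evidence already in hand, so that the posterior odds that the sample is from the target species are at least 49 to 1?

2

Prior odds = 0.033/0.967 = 33/967.
Combined Bayes factor of the evidence already in hand = 4 × 0.3 × 15 = 18.
Odds after that evidence = (33/967) × 18 = 594/967.
Target odds = 49.
Need 20ⁿ ≥ 49 ÷ (594/967) = 47383/594.
20¹ = 20 falls short of 47383/594 but 20² = 400 reaches it, so n = 2.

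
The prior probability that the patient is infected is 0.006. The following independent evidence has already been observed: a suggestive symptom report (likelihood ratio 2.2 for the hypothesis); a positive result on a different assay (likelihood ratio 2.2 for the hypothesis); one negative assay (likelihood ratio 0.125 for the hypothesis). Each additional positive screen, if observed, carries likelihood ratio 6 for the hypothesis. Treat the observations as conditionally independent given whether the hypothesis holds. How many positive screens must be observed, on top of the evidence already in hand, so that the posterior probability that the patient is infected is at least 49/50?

6

Prior odds = 0.006/0.994 = 3/497.
Combined Bayes factor of the evidence already in hand = 2.2 × 2.2 × 0.125 = 0.605.
Odds after that evidence = (3/497) × 0.605 = 363/99400.
Target odds = 0.98/0.02 = 49.
Need 6ⁿ ≥ 49 ÷ (363/99400) = 4870600/363.
6⁵ = 7776 falls short of 4870600/363 but 6⁶ = 46656 reaches it, so n = 6.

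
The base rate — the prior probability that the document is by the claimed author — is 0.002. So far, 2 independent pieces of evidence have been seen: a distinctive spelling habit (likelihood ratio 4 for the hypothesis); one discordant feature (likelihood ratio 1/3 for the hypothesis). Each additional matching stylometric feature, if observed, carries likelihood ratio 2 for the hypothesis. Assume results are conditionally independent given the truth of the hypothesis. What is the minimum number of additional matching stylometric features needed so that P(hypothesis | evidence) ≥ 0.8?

11

Prior odds = 0.002/0.998 = 1/499.
Combined Bayes factor of the evidence already in hand = 4 × (1/3) = 4/3.
Odds after that evidence = (1/499) × 4/3 = 4/1497.
Target odds = 0.8/0.2 = 4.
Need 2ⁿ ≥ 4 ÷ (4/1497) = 1497.
2¹⁰ = 1024 falls short of 1497 but 2¹¹ = 2048 reaches it, so n = 11.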